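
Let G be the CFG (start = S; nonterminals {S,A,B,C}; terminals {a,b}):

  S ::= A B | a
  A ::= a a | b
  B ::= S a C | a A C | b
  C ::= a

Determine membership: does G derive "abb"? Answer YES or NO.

Convert to CNF:
  S -> A B | a
  A -> T0 T0 | b
  B -> S X1 | T0 X2 | b
  C -> a
  T0 -> a
  X1 -> T0 C
  X2 -> A C

CYK fill:
  [0..0]={C,S,T0}  "a"  orig:{C,S}
  [1..1]={A,B}  "b"
  [2..2]={A,B}  "b"
  [0..1]=∅  "ab"
  [1..2]={S}  "bb"
  [0..2]=∅  "abb"

S ∉ T[0,2] ⇒ NO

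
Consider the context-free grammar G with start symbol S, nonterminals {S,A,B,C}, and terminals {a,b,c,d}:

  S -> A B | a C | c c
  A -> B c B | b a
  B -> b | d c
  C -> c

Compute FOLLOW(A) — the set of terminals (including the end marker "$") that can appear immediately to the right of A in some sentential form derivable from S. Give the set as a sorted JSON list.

Compute FIRST by fixpoint:
iter 1:
  A via A→b a: +{b}
  B via B→b: +{b}
  B via B→d c: +{d}
  C via C→c: +{c}
  S via S→A B: +{b}
  S via S→a C: +{a}
  S via S→c c: +{c}
  FIRST(S)={a,b,c}  FIRST(A)={b}  FIRST(B)={b,d}  FIRST(C)={c}
iter 2:
  A via A→B c B: +{d}
  S via S→A B: +{d}
  FIRST(S)={a,b,c,d}  FIRST(A)={b,d}  FIRST(B)={b,d}  FIRST(C)={c}
iter 3: done
  FIRST(S)={a,b,c,d}  FIRST(A)={b,d}  FIRST(B)={b,d}  FIRST(C)={c}

FOLLOW sets:
FOLLOW(S) := {$}
[1]
  A→B c B: FOLLOW(B) ⊇ FIRST(c) = {c}; new: +{c}
  S→A B: FOLLOW(A) ⊇ FIRST(B) = {b,d}; new: +{b,d}
  S→A B: FOLLOW(B) ⊇ FOLLOW(S) ⊇ {$}; new: +{$}
  S→a C: FOLLOW(C) ⊇ FOLLOW(S) ⊇ {$}; new: +{$}
  FOLLOW(S)={$}  FOLLOW(A)={b,d}  FOLLOW(B)={$,c}  FOLLOW(C)={$}
[2]
  A→B c B: FOLLOW(B) ⊇ FOLLOW(A) ⊇ {b,d}; new: +{b,d}
  FOLLOW(S)={$}  FOLLOW(A)={b,d}  FOLLOW(B)={$,b,c,d}  FOLLOW(C)={$}
[3] — fixpoint
  FOLLOW(S)={$}  FOLLOW(A)={b,d}  FOLLOW(B)={$,b,c,d}  FOLLOW(C)={$}

FOLLOW(A) = ["b", "d"]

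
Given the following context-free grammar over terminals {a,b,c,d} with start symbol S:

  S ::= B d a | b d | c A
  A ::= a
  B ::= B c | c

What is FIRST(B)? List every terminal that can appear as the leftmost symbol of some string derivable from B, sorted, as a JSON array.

FIRST sets, iterate to fixpoint:
pass 1:
  A via A→a: +{a}
  B via B→c: +{c}
  S via S→B d a: +{c}
  S via S→b d: +{b}
  FIRST[S]={b,c}  FIRST[A]={a}  FIRST[B]={c}
pass 2: — fixpoint
  FIRST[S]={b,c}  FIRST[A]={a}  FIRST[B]={c}

FIRST(B) = ["c"]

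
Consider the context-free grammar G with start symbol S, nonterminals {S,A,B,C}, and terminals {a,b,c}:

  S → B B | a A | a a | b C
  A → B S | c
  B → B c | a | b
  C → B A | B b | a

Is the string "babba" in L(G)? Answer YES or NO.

Convert to CNF:
  S -> B B | T1 C | T2 A | T2 T2
  A -> B S | c
  B -> B T0 | a | b
  C -> B A | B T1 | a
  T0 -> c
  T1 -> b
  T2 -> a

CYK table (by increasing span):
  [0..0]={B,T1}  "b"  orig:{B}
  [1..1]={B,C,T2}  "a"  orig:{B,C}
  [2..2]={B,T1}  "b"  orig:{B}
  [3..3]={B,T1}  "b"  orig:{B}
  [4..4]={B,C,T2}  "a"  orig:{B,C}
  [0..1]={S}  "ba"
  [1..2]={C,S}  "ab"
  [2..3]={C,S}  "bb"
  [3..4]={S}  "ba"
  [0..2]={A,S}  "bab"
  [1..3]={A}  "abb"
  [2..4]={A}  "bba"
  [0..3]={C}  "babb"
  [1..4]={C,S}  "abba"
  [0..4]={A,S}  "babba"

S ∈ T[0,4] ⇒ YES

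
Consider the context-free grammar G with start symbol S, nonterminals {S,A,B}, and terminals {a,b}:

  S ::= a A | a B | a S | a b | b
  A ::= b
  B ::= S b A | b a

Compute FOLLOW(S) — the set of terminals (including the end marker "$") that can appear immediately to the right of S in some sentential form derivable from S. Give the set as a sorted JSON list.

Compute FIRST by fixpoint:
[1]
  A via A→b: +{b}
  B via B→b a: +{b}
  S via S→a A: +{a}
  S via S→b: +{b}
  FIRST(S)={a,b}  FIRST(A)={b}  FIRST(B)={b}
[2]
  B via B→S b A: +{a}
  FIRST(S)={a,b}  FIRST(A)={b}  FIRST(B)={a,b}
[3] (no change)
  FIRST(S)={a,b}  FIRST(A)={b}  FIRST(B)={a,b}

FOLLOW iteration:
initialize: $ ∈ FOLLOW(S)
pass 1:
  B→S b A: FOLLOW(S) ⊇ FIRST(b) = {b}; new: +{b}
  S→a A: FOLLOW(A) ⊇ FOLLOW(S) ⊇ {$,b}; new: +{$,b}
  S→a B: FOLLOW(B) ⊇ FOLLOW(S) ⊇ {$,b}; new: +{$,b}
  S: {$,b}  A: {$,b}  B: {$,b}
pass 2: done
  S: {$,b}  A: {$,b}  B: {$,b}

FOLLOW(S) = ["$", "b"]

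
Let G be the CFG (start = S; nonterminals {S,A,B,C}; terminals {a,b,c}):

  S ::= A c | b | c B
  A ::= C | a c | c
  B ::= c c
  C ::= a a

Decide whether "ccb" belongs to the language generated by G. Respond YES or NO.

CNF form of G:
  S -> A T1 | T1 B | b
  A -> T0 T0 | T0 T1 | c
  B -> T1 T1
  C -> T0 T0
  T0 -> a
  T1 -> c

CYK table (by increasing span):
  cell(0,0) c: {A,T1}  orig:{A}
  cell(1,1) c: {A,T1}  orig:{A}
  cell(2,2) b: {S}
  cell(0,1) cc: {B,S}
  cell(1,2) cb: ∅
  cell(0,2) ccb: ∅

S ∉ T[0,2] ⇒ NO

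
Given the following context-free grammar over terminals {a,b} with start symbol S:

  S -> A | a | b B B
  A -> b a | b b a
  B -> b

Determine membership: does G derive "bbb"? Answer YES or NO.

CNF form of G:
  S -> T0 T1 | T0 X3 | T0 X4 | a
  A -> T0 T1 | T0 X2
  B -> b
  T0 -> b
  T1 -> a
  X2 -> T0 T1
  X3 -> B B
  X4 -> T0 T1

CYK fill:
  [0..0]={B,T0}  "b"  orig:{B}
  [1..1]={B,T0}  "b"  orig:{B}
  [2..2]={B,T0}  "b"  orig:{B}
  [0..1]={X3}  "bb"  orig:{}
  [1..2]={X3}  "bb"  orig:{}
  [0..2]={S}  "bbb"

S ∈ T[0,2] ⇒ YES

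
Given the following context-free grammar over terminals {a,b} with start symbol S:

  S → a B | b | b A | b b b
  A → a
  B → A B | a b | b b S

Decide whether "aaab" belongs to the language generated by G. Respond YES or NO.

Convert to CNF:
  S -> T0 B | T1 A | T1 X3 | b
  A -> a
  B -> A B | T0 T1 | T1 X2
  T0 -> a
  T1 -> b
  X2 -> T1 S
  X3 -> T1 T1

CYK fill:
  cell(0,0) a: {A,T0}  orig:{A}
  cell(1,1) a: {A,T0}  orig:{A}
  cell(2,2) a: {A,T0}  orig:{A}
  cell(3,3) b: {S,T1}  orig:{S}
  cell(0,1) aa: ∅
  cell(1,2) aa: ∅
  cell(2,3) ab: {B}
  cell(0,2) aaa: ∅
  cell(1,3) aab: {B,S}
  cell(0,3) aaab: {B,S}

S ∈ T[0,3] ⇒ YES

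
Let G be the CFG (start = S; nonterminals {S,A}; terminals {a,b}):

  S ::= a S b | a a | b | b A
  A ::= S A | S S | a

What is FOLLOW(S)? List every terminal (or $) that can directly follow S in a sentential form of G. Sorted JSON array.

FIRST iteration:
[1]
  A via A→a: +{a}
  S via S→a S b: +{a}
  S via S→b: +{b}
  FIRST(S)={a,b}  FIRST(A)={a}
[2]
  A via A→S A: +{b}
  FIRST(S)={a,b}  FIRST(A)={a,b}
[3] (stable)
  FIRST(S)={a,b}  FIRST(A)={a,b}

FOLLOW iteration:
seed FOLLOW(S) with $
iter 1:
  A→S A: FOLLOW(S) ⊇ FIRST(A) = {a,b}; new: +{a,b}
  S→b A: FOLLOW(A) ⊇ FOLLOW(S) ⊇ {$,a,b}; new: +{$,a,b}
  FOLLOW[S]={$,a,b}  FOLLOW[A]={$,a,b}
iter 2: done
  FOLLOW[S]={$,a,b}  FOLLOW[A]={$,a,b}

FOLLOW(S) = ["$", "a", "b"]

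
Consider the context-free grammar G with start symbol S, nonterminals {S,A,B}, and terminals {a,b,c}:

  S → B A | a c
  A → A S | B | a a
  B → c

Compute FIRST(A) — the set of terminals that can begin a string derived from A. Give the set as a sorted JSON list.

FIRST sets, iterate to fixpoint:
pass 1:
  A via A→a a: +{a}
  B via B→c: +{c}
  S via S→B A: +{c}
  S via S→a c: +{a}
  FIRST[S]={a,c}  FIRST[A]={a}  FIRST[B]={c}
pass 2:
  A via A→B: +{c}
  FIRST[S]={a,c}  FIRST[A]={a,c}  FIRST[B]={c}
pass 3: done
  FIRST[S]={a,c}  FIRST[A]={a,c}  FIRST[B]={c}

FIRST(A) = ["a", "c"]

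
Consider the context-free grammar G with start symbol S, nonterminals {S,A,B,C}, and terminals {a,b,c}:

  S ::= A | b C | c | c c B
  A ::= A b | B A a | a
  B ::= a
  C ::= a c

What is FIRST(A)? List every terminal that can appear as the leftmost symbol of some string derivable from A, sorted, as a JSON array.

Compute FIRST by fixpoint:
iter 1:
  A via A→a: +{a}
  B via B→a: +{a}
  C via C→a c: +{a}
  S via S→A: +{a}
  S via S→b C: +{b}
  S via S→c: +{c}
  FIRST(S)={a,b,c}  FIRST(A)={a}  FIRST(B)={a}  FIRST(C)={a}
iter 2: — fixpoint
  FIRST(S)={a,b,c}  FIRST(A)={a}  FIRST(B)={a}  FIRST(C)={a}

FIRST(A) = ["a"]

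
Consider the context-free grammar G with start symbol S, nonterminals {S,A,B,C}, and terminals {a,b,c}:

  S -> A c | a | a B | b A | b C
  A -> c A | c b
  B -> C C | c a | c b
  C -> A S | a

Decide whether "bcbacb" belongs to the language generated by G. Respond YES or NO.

CNF form of G:
  S -> A T0 | T1 A | T1 C | T2 B | a
  A -> T0 A | T0 T1
  B -> C C | T0 T1 | T0 T2
  C -> A S | a
  T0 -> c
  T1 -> b
  T2 -> a

CYK fill:
  [0..0]={T1}  "b"  orig:{}
  [1..1]={T0}  "c"  orig:{}
  [2..2]={T1}  "b"  orig:{}
  [3..3]={C,S,T2}  "a"  orig:{C,S}
  [4..4]={T0}  "c"  orig:{}
  [5..5]={T1}  "b"  orig:{}
  [0..1]=∅  "bc"
  [1..2]={A,B}  "cb"
  [2..3]={S}  "ba"
  [3..4]=∅  "ac"
  [4..5]={A,B}  "cb"
  [0..2]={S}  "bcb"
  [1..3]={C}  "cba"
  [2..4]=∅  "bac"
  [3..5]={S}  "acb"
  [0..3]={S}  "bcba"
  [1..4]=∅  "cbac"
  [2..5]=∅  "bacb"
  [0..4]=∅  "bcbac"
  [1..5]={C}  "cbacb"
  [0..5]={S}  "bcbacb"

S ∈ T[0,5] ⇒ YES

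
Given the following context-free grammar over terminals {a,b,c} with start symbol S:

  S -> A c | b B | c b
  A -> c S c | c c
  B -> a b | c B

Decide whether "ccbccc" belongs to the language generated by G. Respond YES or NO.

Convert to CNF:
  S -> A T0 | T0 T2 | T2 B
  A -> T0 T0 | T0 X3
  B -> T0 B | T1 T2
  T0 -> c
  T1 -> a
  T2 -> b
  X3 -> S T0

CYK fill:
  [0..0]={T0}  "c"  orig:{}
  [1..1]={T0}  "c"  orig:{}
  [2..2]={T2}  "b"  orig:{}
  [3..3]={T0}  "c"  orig:{}
  [4..4]={T0}  "c"  orig:{}
  [5..5]={T0}  "c"  orig:{}
  [0..1]={A}  "cc"
  [1..2]={S}  "cb"
  [2..3]=∅  "bc"
  [3..4]={A}  "cc"
  [4..5]={A}  "cc"
  [0..2]=∅  "ccb"
  [1..3]={X3}  "cbc"  orig:{}
  [2..4]=∅  "bcc"
  [3..5]={S}  "ccc"
  [0..3]={A}  "ccbc"
  [1..4]=∅  "cbcc"
  [2..5]=∅  "bccc"
  [0..4]={S}  "ccbcc"
  [1..5]=∅  "cbccc"
  [0..5]={X3}  "ccbccc"  orig:{}

S ∉ T[0,5] ⇒ NO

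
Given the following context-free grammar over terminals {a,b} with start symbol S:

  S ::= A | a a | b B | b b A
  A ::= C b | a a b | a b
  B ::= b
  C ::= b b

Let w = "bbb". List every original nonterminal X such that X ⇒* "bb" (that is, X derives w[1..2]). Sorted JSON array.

Convert to CNF:
  S -> C T0 | T0 B | T0 X4 | T1 T0 | T1 T1 | T1 X3
  A -> C T0 | T1 T0 | T1 X2
  B -> b
  C -> T0 T0
  T0 -> b
  T1 -> a
  X2 -> T1 T0
  X3 -> T1 T0
  X4 -> T0 A

CYK fill, restricted to cells inside w[1..2]:
  cell(1,1) b: {B,T0}  orig:{B}
  cell(2,2) b: {B,T0}  orig:{B}
  cell(1,2) bb: {C,S}

Original NTs in T[1,2] deriving "bb": ["C", "S"]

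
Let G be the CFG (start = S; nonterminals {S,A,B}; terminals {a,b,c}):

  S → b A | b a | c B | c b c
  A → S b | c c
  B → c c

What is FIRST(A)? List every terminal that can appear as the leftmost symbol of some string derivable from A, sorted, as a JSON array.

Compute FIRST by fixpoint:
pass 1:
  A via A→c c: +{c}
  B via B→c c: +{c}
  S via S→b A: +{b}
  S via S→c B: +{c}
  S: {b,c}  A: {c}  B: {c}
pass 2:
  A via A→S b: +{b}
  S: {b,c}  A: {b,c}  B: {c}
pass 3: (no change)
  S: {b,c}  A: {b,c}  B: {c}

FIRST(A) = ["b", "c"]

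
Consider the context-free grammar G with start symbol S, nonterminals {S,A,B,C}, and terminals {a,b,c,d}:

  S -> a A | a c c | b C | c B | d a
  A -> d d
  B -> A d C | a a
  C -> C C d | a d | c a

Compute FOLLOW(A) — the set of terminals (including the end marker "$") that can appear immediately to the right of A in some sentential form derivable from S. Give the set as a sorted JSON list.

FIRST sets, iterate to fixpoint:
[1]
  A via A→d d: +{d}
  B via B→A d C: +{d}
  B via B→a a: +{a}
  C via C→a d: +{a}
  C via C→c a: +{c}
  S via S→a A: +{a}
  S via S→b C: +{b}
  S via S→c B: +{c}
  S via S→d a: +{d}
  FIRST(S)={a,b,c,d}  FIRST(A)={d}  FIRST(B)={a,d}  FIRST(C)={a,c}
[2] done
  FIRST(S)={a,b,c,d}  FIRST(A)={d}  FIRST(B)={a,d}  FIRST(C)={a,c}

FOLLOW sets:
seed FOLLOW(S) with $
[1]
  B→A d C: FOLLOW(A) ⊇ FIRST(d) = {d}; new: +{d}
  C→C C d: FOLLOW(C) ⊇ FIRST(C) = {a,c}; new: +{a,c}
  C→C C d: FOLLOW(C) ⊇ FIRST(d) = {d}; new: +{d}
  S→a A: FOLLOW(A) ⊇ FOLLOW(S) ⊇ {$}; new: +{$}
  S→b C: FOLLOW(C) ⊇ FOLLOW(S) ⊇ {$}; new: +{$}
  S→c B: FOLLOW(B) ⊇ FOLLOW(S) ⊇ {$}; new: +{$}
  FOLLOW[S]={$}  FOLLOW[A]={$,d}  FOLLOW[B]={$}  FOLLOW[C]={$,a,c,d}
[2] (no change)
  FOLLOW[S]={$}  FOLLOW[A]={$,d}  FOLLOW[B]={$}  FOLLOW[C]={$,a,c,d}

FOLLOW(A) = ["$", "d"]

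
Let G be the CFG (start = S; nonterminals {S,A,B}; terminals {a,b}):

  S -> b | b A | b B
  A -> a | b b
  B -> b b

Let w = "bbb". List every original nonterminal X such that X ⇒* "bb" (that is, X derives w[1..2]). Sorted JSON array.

CNF form of G:
  S -> T0 A | T0 B | b
  A -> T0 T0 | a
  B -> T0 T0
  T0 -> b

Fill CYK table bottom-up, restricted to cells inside w[1..2]:
  [1..1]={S,T0}  "b"  orig:{S}
  [2..2]={S,T0}  "b"  orig:{S}
  [1..2]={A,B}  "bb"

Original NTs in T[1,2] deriving "bb": ["A", "B"]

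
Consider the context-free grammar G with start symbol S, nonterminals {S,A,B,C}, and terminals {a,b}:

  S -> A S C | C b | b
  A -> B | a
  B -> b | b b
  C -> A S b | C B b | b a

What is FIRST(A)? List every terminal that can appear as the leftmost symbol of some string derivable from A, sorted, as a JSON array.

FIRST iteration:
round 1:
  A via A→a: +{a}
  B via B→b: +{b}
  C via C→A S b: +{a}
  C via C→b a: +{b}
  S via S→A S C: +{a}
  S via S→C b: +{b}
  FIRST(S)={a,b}  FIRST(A)={a}  FIRST(B)={b}  FIRST(C)={a,b}
round 2:
  A via A→B: +{b}
  FIRST(S)={a,b}  FIRST(A)={a,b}  FIRST(B)={b}  FIRST(C)={a,b}
round 3: done
  FIRST(S)={a,b}  FIRST(A)={a,b}  FIRST(B)={b}  FIRST(C)={a,b}

FIRST(A) = ["a", "b"]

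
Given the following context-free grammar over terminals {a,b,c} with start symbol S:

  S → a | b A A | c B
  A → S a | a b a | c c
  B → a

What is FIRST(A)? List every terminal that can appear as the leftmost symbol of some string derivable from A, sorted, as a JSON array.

Compute FIRST by fixpoint:
iter 1:
  A via A→a b a: +{a}
  A via A→c c: +{c}
  B via B→a: +{a}
  S via S→a: +{a}
  S via S→b A A: +{b}
  S via S→c B: +{c}
  FIRST(S)={a,b,c}  FIRST(A)={a,c}  FIRST(B)={a}
iter 2:
  A via A→S a: +{b}
  FIRST(S)={a,b,c}  FIRST(A)={a,b,c}  FIRST(B)={a}
iter 3: (stable)
  FIRST(S)={a,b,c}  FIRST(A)={a,b,c}  FIRST(B)={a}

FIRST(A) = ["a", "b", "c"]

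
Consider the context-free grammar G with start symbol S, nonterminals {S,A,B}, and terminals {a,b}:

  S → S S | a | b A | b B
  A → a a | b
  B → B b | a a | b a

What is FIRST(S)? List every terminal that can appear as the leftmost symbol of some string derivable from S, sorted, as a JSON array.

FIRST sets, iterate to fixpoint:
[1]
  A via A→a a: +{a}
  A via A→b: +{b}
  B via B→a a: +{a}
  B via B→b a: +{b}
  S via S→a: +{a}
  S via S→b A: +{b}
  FIRST[S]={a,b}  FIRST[A]={a,b}  FIRST[B]={a,b}
[2] — fixpoint
  FIRST[S]={a,b}  FIRST[A]={a,b}  FIRST[B]={a,b}

FIRST(S) = ["a", "b"]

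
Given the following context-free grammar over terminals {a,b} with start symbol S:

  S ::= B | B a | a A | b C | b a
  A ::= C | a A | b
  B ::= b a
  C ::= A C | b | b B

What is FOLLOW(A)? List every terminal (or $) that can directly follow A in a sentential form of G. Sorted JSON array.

Compute FIRST by fixpoint:
round 1:
  A via A→a A: +{a}
  A via A→b: +{b}
  B via B→b a: +{b}
  C via C→A C: +{a,b}
  S via S→B: +{b}
  S via S→a A: +{a}
  FIRST(S)={a,b}  FIRST(A)={a,b}  FIRST(B)={b}  FIRST(C)={a,b}
round 2: done
  FIRST(S)={a,b}  FIRST(A)={a,b}  FIRST(B)={b}  FIRST(C)={a,b}

FOLLOW iteration:
seed FOLLOW(S) with $
iter 1:
  C→A C: FOLLOW(A) ⊇ FIRST(C) = {a,b}; new: +{a,b}
  S→B: FOLLOW(B) ⊇ FOLLOW(S) ⊇ {$}; new: +{$}
  S→B a: FOLLOW(B) ⊇ FIRST(a) = {a}; new: +{a}
  S→a A: FOLLOW(A) ⊇ FOLLOW(S) ⊇ {$}; new: +{$}
  S→b C: FOLLOW(C) ⊇ FOLLOW(S) ⊇ {$}; new: +{$}
  FOLLOW[S]={$}  FOLLOW[A]={$,a,b}  FOLLOW[B]={$,a}  FOLLOW[C]={$}
iter 2:
  A→C: FOLLOW(C) ⊇ FOLLOW(A) ⊇ {$,a,b}; new: +{a,b}
  C→b B: FOLLOW(B) ⊇ FOLLOW(C) ⊇ {$,a,b}; new: +{b}
  FOLLOW[S]={$}  FOLLOW[A]={$,a,b}  FOLLOW[B]={$,a,b}  FOLLOW[C]={$,a,b}
iter 3: (stable)
  FOLLOW[S]={$}  FOLLOW[A]={$,a,b}  FOLLOW[B]={$,a,b}  FOLLOW[C]={$,a,b}

FOLLOW(A) = ["$", "a", "b"]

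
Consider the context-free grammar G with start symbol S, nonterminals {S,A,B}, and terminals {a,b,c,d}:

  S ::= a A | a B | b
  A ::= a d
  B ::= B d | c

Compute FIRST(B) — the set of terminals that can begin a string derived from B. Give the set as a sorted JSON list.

FIRST iteration:
[1]
  A via A→a d: +{a}
  B via B→c: +{c}
  S via S→a A: +{a}
  S via S→b: +{b}
  S: {a,b}  A: {a}  B: {c}
[2] (stable)
  S: {a,b}  A: {a}  B: {c}

FIRST(B) = ["c"]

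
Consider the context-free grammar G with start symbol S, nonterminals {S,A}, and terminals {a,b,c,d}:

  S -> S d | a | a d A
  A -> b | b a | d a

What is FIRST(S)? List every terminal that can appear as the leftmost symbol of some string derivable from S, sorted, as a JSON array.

FIRST sets, iterate to fixpoint:
iter 1:
  A via A→b: +{b}
  A via A→d a: +{d}
  S via S→a: +{a}
  FIRST(S)={a}  FIRST(A)={b,d}
iter 2: (stable)
  FIRST(S)={a}  FIRST(A)={b,d}

FIRST(S) = ["a"]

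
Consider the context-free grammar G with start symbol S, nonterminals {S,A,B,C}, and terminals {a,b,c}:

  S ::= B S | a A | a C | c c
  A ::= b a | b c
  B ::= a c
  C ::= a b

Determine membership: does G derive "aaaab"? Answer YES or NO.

CNF form of G:
  S -> B S | T1 A | T1 C | T2 T2
  A -> T0 T1 | T0 T2
  B -> T1 T2
  C -> T1 T0
  T0 -> b
  T1 -> a
  T2 -> c

CYK fill:
  T[0,0] 'a' = {T1}  orig:{}
  T[1,1] 'a' = {T1}  orig:{}
  T[2,2] 'a' = {T1}  orig:{}
  T[3,3] 'a' = {T1}  orig:{}
  T[4,4] 'b' = {T0}  orig:{}
  T[0,1] 'aa' = ∅
  T[1,2] 'aa' = ∅
  T[2,3] 'aa' = ∅
  T[3,4] 'ab' = {C}
  T[0,2] 'aaa' = ∅
  T[1,3] 'aaa' = ∅
  T[2,4] 'aab' = {S}
  T[0,3] 'aaaa' = ∅
  T[1,4] 'aaab' = ∅
  T[0,4] 'aaaab' = ∅

S ∉ T[0,4] ⇒ NO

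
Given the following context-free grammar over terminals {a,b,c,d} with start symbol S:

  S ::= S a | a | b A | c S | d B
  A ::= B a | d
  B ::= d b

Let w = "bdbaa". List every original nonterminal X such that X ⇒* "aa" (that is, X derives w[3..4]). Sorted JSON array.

Convert to CNF:
  S -> S T0 | T1 B | T2 A | T3 S | a
  A -> B T0 | d
  B -> T1 T2
  T0 -> a
  T1 -> d
  T2 -> b
  T3 -> c

CYK fill, restricted to cells inside w[3..4]:
  cell(3,3) a: {S,T0}  orig:{S}
  cell(4,4) a: {S,T0}  orig:{S}
  cell(3,4) aa: {S}

Original NTs in T[3,4] deriving "aa": ["S"]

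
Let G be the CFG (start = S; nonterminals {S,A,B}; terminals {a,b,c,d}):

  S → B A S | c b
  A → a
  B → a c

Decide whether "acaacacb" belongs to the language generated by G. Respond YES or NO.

CNF form of G:
  S -> B X3 | T1 T2
  A -> a
  B -> T0 T1
  T0 -> a
  T1 -> c
  T2 -> b
  X3 -> A S

Fill CYK table bottom-up:
  cell(0,0) a: {A,T0}  orig:{A}
  cell(1,1) c: {T1}  orig:{}
  cell(2,2) a: {A,T0}  orig:{A}
  cell(3,3) a: {A,T0}  orig:{A}
  cell(4,4) c: {T1}  orig:{}
  cell(5,5) a: {A,T0}  orig:{A}
  cell(6,6) c: {T1}  orig:{}
  cell(7,7) b: {T2}  orig:{}
  cell(0,1) ac: {B}
  cell(1,2) ca: ∅
  cell(2,3) aa: ∅
  cell(3,4) ac: {B}
  cell(4,5) ca: ∅
  cell(5,6) ac: {B}
  cell(6,7) cb: {S}
  cell(0,2) aca: ∅
  cell(1,3) caa: ∅
  cell(2,4) aac: ∅
  cell(3,5) aca: ∅
  cell(4,6) cac: ∅
  cell(5,7) acb: {X3}  orig:{}
  cell(0,3) acaa: ∅
  cell(1,4) caac: ∅
  cell(2,5) aaca: ∅
  cell(3,6) acac: ∅
  cell(4,7) cacb: ∅
  cell(0,4) acaac: ∅
  cell(1,5) caaca: ∅
  cell(2,6) aacac: ∅
  cell(3,7) acacb: {S}
  cell(0,5) acaaca: ∅
  cell(1,6) caacac: ∅
  cell(2,7) aacacb: {X3}  orig:{}
  cell(0,6) acaacac: ∅
  cell(1,7) caacacb: ∅
  cell(0,7) acaacacb: {S}

S ∈ T[0,7] ⇒ YES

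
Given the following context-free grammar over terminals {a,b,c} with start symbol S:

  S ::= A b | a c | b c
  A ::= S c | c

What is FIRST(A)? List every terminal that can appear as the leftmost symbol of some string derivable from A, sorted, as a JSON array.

FIRST sets, iterate to fixpoint:
iter 1:
  A via A→c: +{c}
  S via S→A b: +{c}
  S via S→a c: +{a}
  S via S→b c: +{b}
  S: {a,b,c}  A: {c}
iter 2:
  A via A→S c: +{a,b}
  S: {a,b,c}  A: {a,b,c}
iter 3: done
  S: {a,b,c}  A: {a,b,c}

FIRST(A) = ["a", "b", "c"]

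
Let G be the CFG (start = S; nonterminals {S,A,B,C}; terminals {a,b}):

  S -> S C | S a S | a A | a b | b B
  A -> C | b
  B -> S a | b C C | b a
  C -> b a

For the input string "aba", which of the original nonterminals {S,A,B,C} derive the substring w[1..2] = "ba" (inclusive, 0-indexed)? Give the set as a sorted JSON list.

CNF form of G:
  S -> S C | S X3 | T0 B | T1 A | T1 T0
  A -> T0 T1 | b
  B -> S T1 | T0 T1 | T0 X2
  C -> T0 T1
  T0 -> b
  T1 -> a
  X2 -> C C
  X3 -> T1 S

Fill CYK table bottom-up, restricted to cells inside w[1..2]:
  T[1,1] 'b' = {A,T0}  orig:{A}
  T[2,2] 'a' = {T1}  orig:{}
  T[1,2] 'ba' = {A,B,C}

Original NTs in T[1,2] deriving "ba": ["A", "B", "C"]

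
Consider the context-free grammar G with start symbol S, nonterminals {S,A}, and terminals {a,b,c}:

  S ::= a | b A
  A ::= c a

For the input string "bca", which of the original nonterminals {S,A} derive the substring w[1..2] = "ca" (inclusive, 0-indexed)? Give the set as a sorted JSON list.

CNF form of G:
  S -> T2 A | a
  A -> T0 T1
  T0 -> c
  T1 -> a
  T2 -> b

CYK table (by increasing span) — only the sub-triangle for w[1..2]:
  cell(1,1) c: {T0}  orig:{}
  cell(2,2) a: {S,T1}  orig:{S}
  cell(1,2) ca: {A}

Original NTs in T[1,2] deriving "ca": ["A"]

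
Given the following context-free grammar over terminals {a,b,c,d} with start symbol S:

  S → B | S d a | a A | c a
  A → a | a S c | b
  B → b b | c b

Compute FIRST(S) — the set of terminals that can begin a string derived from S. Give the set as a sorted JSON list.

Compute FIRST by fixpoint:
pass 1:
  A via A→a: +{a}
  A via A→b: +{b}
  B via B→b b: +{b}
  B via B→c b: +{c}
  S via S→B: +{b,c}
  S via S→a A: +{a}
  FIRST(S)={a,b,c}  FIRST(A)={a,b}  FIRST(B)={b,c}
pass 2: done
  FIRST(S)={a,b,c}  FIRST(A)={a,b}  FIRST(B)={b,c}

FIRST(S) = ["a", "b", "c"]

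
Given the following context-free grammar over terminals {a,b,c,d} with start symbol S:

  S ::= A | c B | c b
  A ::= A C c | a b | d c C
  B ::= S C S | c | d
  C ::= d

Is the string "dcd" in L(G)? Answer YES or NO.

Convert to CNF:
  S -> A X7 | T0 B | T0 T2 | T1 T2 | T3 X8
  A -> A X4 | T1 T2 | T3 X5
  B -> S X6 | c | d
  C -> d
  T0 -> c
  T1 -> a
  T2 -> b
  T3 -> d
  X4 -> C T0
  X5 -> T0 C
  X6 -> C S
  X7 -> C T0
  X8 -> T0 C

CYK table (by increasing span):
  [0..0]={B,C,T3}  "d"  orig:{B,C}
  [1..1]={B,T0}  "c"  orig:{B}
  [2..2]={B,C,T3}  "d"  orig:{B,C}
  [0..1]={X4,X7}  "dc"  orig:{}
  [1..2]={S,X5,X8}  "cd"  orig:{S}
  [0..2]={A,S,X6}  "dcd"  orig:{A,S}

S ∈ T[0,2] ⇒ YES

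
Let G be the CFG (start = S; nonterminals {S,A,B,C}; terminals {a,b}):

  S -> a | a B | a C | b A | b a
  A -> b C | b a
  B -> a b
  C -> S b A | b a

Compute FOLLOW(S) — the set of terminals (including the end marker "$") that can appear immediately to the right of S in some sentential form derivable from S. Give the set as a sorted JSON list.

FIRST iteration:
pass 1:
  A via A→b C: +{b}
  B via B→a b: +{a}
  C via C→b a: +{b}
  S via S→a: +{a}
  S via S→b A: +{b}
  S: {a,b}  A: {b}  B: {a}  C: {b}
pass 2:
  C via C→S b A: +{a}
  S: {a,b}  A: {b}  B: {a}  C: {a,b}
pass 3: (no change)
  S: {a,b}  A: {b}  B: {a}  C: {a,b}

FOLLOW sets:
seed FOLLOW(S) with $
pass 1:
  C→S b A: FOLLOW(S) ⊇ FIRST(b) = {b}; new: +{b}
  S→a B: FOLLOW(B) ⊇ FOLLOW(S) ⊇ {$,b}; new: +{$,b}
  S→a C: FOLLOW(C) ⊇ FOLLOW(S) ⊇ {$,b}; new: +{$,b}
  S→b A: FOLLOW(A) ⊇ FOLLOW(S) ⊇ {$,b}; new: +{$,b}
  S: {$,b}  A: {$,b}  B: {$,b}  C: {$,b}
pass 2: (no change)
  S: {$,b}  A: {$,b}  B: {$,b}  C: {$,b}

FOLLOW(S) = ["$", "b"]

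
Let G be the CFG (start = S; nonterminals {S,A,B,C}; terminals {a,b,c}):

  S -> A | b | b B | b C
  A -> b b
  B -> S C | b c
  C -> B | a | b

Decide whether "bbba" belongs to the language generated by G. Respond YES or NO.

CNF form of G:
  S -> T0 B | T0 C | T0 T0 | b
  A -> T0 T0
  B -> S C | T0 T1
  C -> S C | T0 T1 | a | b
  T0 -> b
  T1 -> c

CYK table (by increasing span):
  [0..0]={C,S,T0}  "b"  orig:{C,S}
  [1..1]={C,S,T0}  "b"  orig:{C,S}
  [2..2]={C,S,T0}  "b"  orig:{C,S}
  [3..3]={C}  "a"
  [0..1]={A,B,C,S}  "bb"
  [1..2]={A,B,C,S}  "bb"
  [2..3]={B,C,S}  "ba"
  [0..2]={B,C,S}  "bbb"
  [1..3]={B,C,S}  "bba"
  [0..3]={B,C,S}  "bbba"

S ∈ T[0,3] ⇒ YES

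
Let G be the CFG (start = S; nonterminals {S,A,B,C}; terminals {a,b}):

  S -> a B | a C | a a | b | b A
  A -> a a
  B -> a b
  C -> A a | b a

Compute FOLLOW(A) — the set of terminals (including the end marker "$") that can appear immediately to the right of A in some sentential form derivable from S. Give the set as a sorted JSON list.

FIRST sets, iterate to fixpoint:
[1]
  A via A→a a: +{a}
  B via B→a b: +{a}
  C via C→A a: +{a}
  C via C→b a: +{b}
  S via S→a B: +{a}
  S via S→b: +{b}
  FIRST(S)={a,b}  FIRST(A)={a}  FIRST(B)={a}  FIRST(C)={a,b}
[2] (no change)
  FIRST(S)={a,b}  FIRST(A)={a}  FIRST(B)={a}  FIRST(C)={a,b}

FOLLOW iteration:
seed FOLLOW(S) with $
pass 1:
  C→A a: FOLLOW(A) ⊇ FIRST(a) = {a}; new: +{a}
  S→a B: FOLLOW(B) ⊇ FOLLOW(S) ⊇ {$}; new: +{$}
  S→a C: FOLLOW(C) ⊇ FOLLOW(S) ⊇ {$}; new: +{$}
  S→b A: FOLLOW(A) ⊇ FOLLOW(S) ⊇ {$}; new: +{$}
  FOLLOW[S]={$}  FOLLOW[A]={$,a}  FOLLOW[B]={$}  FOLLOW[C]={$}
pass 2: done
  FOLLOW[S]={$}  FOLLOW[A]={$,a}  FOLLOW[B]={$}  FOLLOW[C]={$}

FOLLOW(A) = ["$", "a"]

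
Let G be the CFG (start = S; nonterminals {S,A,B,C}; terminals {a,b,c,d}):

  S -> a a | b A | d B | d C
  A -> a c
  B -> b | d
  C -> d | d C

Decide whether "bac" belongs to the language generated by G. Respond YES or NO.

Convert to CNF:
  S -> T0 T0 | T2 B | T2 C | T3 A
  A -> T0 T1
  B -> b | d
  C -> T2 C | d
  T0 -> a
  T1 -> c
  T2 -> d
  T3 -> b

Fill CYK table bottom-up:
  [0..0]={B,T3}  "b"  orig:{B}
  [1..1]={T0}  "a"  orig:{}
  [2..2]={T1}  "c"  orig:{}
  [0..1]=∅  "ba"
  [1..2]={A}  "ac"
  [0..2]={S}  "bac"

S ∈ T[0,2] ⇒ YES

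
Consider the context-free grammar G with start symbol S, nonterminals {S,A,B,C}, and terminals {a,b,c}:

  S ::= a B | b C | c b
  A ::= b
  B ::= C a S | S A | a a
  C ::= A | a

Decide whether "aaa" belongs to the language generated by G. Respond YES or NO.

CNF form of G:
  S -> T0 B | T1 C | T2 T1
  A -> b
  B -> C X3 | S A | T0 T0
  C -> a | b
  T0 -> a
  T1 -> b
  T2 -> c
  X3 -> T0 S

CYK fill:
  T[0,0] 'a' = {C,T0}  orig:{C}
  T[1,1] 'a' = {C,T0}  orig:{C}
  T[2,2] 'a' = {C,T0}  orig:{C}
  T[0,1] 'aa' = {B}
  T[1,2] 'aa' = {B}
  T[0,2] 'aaa' = {S}

S ∈ T[0,2] ⇒ YES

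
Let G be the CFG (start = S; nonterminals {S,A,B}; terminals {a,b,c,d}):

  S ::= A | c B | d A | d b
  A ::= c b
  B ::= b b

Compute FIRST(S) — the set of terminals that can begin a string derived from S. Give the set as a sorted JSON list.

FIRST sets, iterate to fixpoint:
round 1:
  A via A→c b: +{c}
  B via B→b b: +{b}
  S via S→A: +{c}
  S via S→d A: +{d}
  S: {c,d}  A: {c}  B: {b}
round 2: (stable)
  S: {c,d}  A: {c}  B: {b}

FIRST(S) = ["c", "d"]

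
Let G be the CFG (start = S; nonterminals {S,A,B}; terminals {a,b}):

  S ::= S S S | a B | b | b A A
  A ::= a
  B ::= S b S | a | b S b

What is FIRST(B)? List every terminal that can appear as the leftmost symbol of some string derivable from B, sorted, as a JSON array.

FIRST sets, iterate to fixpoint:
[1]
  A via A→a: +{a}
  B via B→a: +{a}
  B via B→b S b: +{b}
  S via S→a B: +{a}
  S via S→b: +{b}
  FIRST(S)={a,b}  FIRST(A)={a}  FIRST(B)={a,b}
[2] (no change)
  FIRST(S)={a,b}  FIRST(A)={a}  FIRST(B)={a,b}

FIRST(B) = ["a", "b"]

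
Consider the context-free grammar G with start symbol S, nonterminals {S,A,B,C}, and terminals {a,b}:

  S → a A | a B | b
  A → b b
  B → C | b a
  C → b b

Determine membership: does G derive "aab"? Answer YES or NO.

CNF form of G:
  S -> T1 A | T1 B | b
  A -> T0 T0
  B -> T0 T0 | T0 T1
  C -> T0 T0
  T0 -> b
  T1 -> a

CYK table (by increasing span):
  [0..0]={T1}  "a"  orig:{}
  [1..1]={T1}  "a"  orig:{}
  [2..2]={S,T0}  "b"  orig:{S}
  [0..1]=∅  "aa"
  [1..2]=∅  "ab"
  [0..2]=∅  "aab"

S ∉ T[0,2] ⇒ NO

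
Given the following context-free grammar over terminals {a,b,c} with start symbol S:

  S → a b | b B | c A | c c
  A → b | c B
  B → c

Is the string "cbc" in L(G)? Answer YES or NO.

Convert to CNF:
  S -> T0 A | T0 T0 | T1 T2 | T2 B
  A -> T0 B | b
  B -> c
  T0 -> c
  T1 -> a
  T2 -> b

CYK table (by increasing span):
  T[0,0] 'c' = {B,T0}  orig:{B}
  T[1,1] 'b' = {A,T2}  orig:{A}
  T[2,2] 'c' = {B,T0}  orig:{B}
  T[0,1] 'cb' = {S}
  T[1,2] 'bc' = {S}
  T[0,2] 'cbc' = ∅

S ∉ T[0,2] ⇒ NO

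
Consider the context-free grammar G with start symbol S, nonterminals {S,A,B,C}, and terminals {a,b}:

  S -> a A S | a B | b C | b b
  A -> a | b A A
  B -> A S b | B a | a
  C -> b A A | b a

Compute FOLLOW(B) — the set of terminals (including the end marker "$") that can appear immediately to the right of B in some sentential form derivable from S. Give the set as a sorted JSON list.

Compute FIRST by fixpoint:
iter 1:
  A via A→a: +{a}
  A via A→b A A: +{b}
  B via B→A S b: +{a,b}
  C via C→b A A: +{b}
  S via S→a A S: +{a}
  S via S→b C: +{b}
  FIRST[S]={a,b}  FIRST[A]={a,b}  FIRST[B]={a,b}  FIRST[C]={b}
iter 2: (stable)
  FIRST[S]={a,b}  FIRST[A]={a,b}  FIRST[B]={a,b}  FIRST[C]={b}

FOLLOW sets:
FOLLOW(S) := {$}
pass 1:
  A→b A A: FOLLOW(A) ⊇ FIRST(A) = {a,b}; new: +{a,b}
  B→A S b: FOLLOW(S) ⊇ FIRST(b) = {b}; new: +{b}
  B→B a: FOLLOW(B) ⊇ FIRST(a) = {a}; new: +{a}
  S→a B: FOLLOW(B) ⊇ FOLLOW(S) ⊇ {$,b}; new: +{$,b}
  S→b C: FOLLOW(C) ⊇ FOLLOW(S) ⊇ {$,b}; new: +{$,b}
  FOLLOW[S]={$,b}  FOLLOW[A]={a,b}  FOLLOW[B]={$,a,b}  FOLLOW[C]={$,b}
pass 2:
  C→b A A: FOLLOW(A) ⊇ FOLLOW(C) ⊇ {$,b}; new: +{$}
  FOLLOW[S]={$,b}  FOLLOW[A]={$,a,b}  FOLLOW[B]={$,a,b}  FOLLOW[C]={$,b}
pass 3: (stable)
  FOLLOW[S]={$,b}  FOLLOW[A]={$,a,b}  FOLLOW[B]={$,a,b}  FOLLOW[C]={$,b}

FOLLOW(B) = ["$", "a", "b"]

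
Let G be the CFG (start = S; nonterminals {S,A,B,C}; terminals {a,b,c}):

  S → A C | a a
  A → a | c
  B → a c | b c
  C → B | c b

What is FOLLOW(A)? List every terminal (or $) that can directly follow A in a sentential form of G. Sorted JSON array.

FIRST sets, iterate to fixpoint:
iter 1:
  A via A→a: +{a}
  A via A→c: +{c}
  B via B→a c: +{a}
  B via B→b c: +{b}
  C via C→B: +{a,b}
  C via C→c b: +{c}
  S via S→A C: +{a,c}
  FIRST(S)={a,c}  FIRST(A)={a,c}  FIRST(B)={a,b}  FIRST(C)={a,b,c}
iter 2: done
  FIRST(S)={a,c}  FIRST(A)={a,c}  FIRST(B)={a,b}  FIRST(C)={a,b,c}

FOLLOW iteration:
FOLLOW(S) := {$}
pass 1:
  S→A C: FOLLOW(A) ⊇ FIRST(C) = {a,b,c}; new: +{a,b,c}
  S→A C: FOLLOW(C) ⊇ FOLLOW(S) ⊇ {$}; new: +{$}
  FOLLOW(S)={$}  FOLLOW(A)={a,b,c}  FOLLOW(B)={}  FOLLOW(C)={$}
pass 2:
  C→B: FOLLOW(B) ⊇ FOLLOW(C) ⊇ {$}; new: +{$}
  FOLLOW(S)={$}  FOLLOW(A)={a,b,c}  FOLLOW(B)={$}  FOLLOW(C)={$}
pass 3: — fixpoint
  FOLLOW(S)={$}  FOLLOW(A)={a,b,c}  FOLLOW(B)={$}  FOLLOW(C)={$}

FOLLOW(A) = ["a", "b", "c"]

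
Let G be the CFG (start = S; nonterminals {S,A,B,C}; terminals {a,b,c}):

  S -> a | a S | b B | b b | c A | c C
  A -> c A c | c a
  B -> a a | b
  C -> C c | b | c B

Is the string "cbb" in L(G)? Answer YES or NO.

CNF form of G:
  S -> T0 A | T0 C | T1 S | T2 B | T2 T2 | a
  A -> T0 T1 | T0 X3
  B -> T1 T1 | b
  C -> C T0 | T0 B | b
  T0 -> c
  T1 -> a
  T2 -> b
  X3 -> A T0

Fill CYK table bottom-up:
  [0..0]={T0}  "c"  orig:{}
  [1..1]={B,C,T2}  "b"  orig:{B,C}
  [2..2]={B,C,T2}  "b"  orig:{B,C}
  [0..1]={C,S}  "cb"
  [1..2]={S}  "bb"
  [0..2]=∅  "cbb"

S ∉ T[0,2] ⇒ NO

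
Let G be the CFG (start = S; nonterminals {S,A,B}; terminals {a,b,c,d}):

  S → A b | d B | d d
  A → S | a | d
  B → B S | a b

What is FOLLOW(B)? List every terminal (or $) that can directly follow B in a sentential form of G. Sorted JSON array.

Compute FIRST by fixpoint:
pass 1:
  A via A→a: +{a}
  A via A→d: +{d}
  B via B→a b: +{a}
  S via S→A b: +{a,d}
  S: {a,d}  A: {a,d}  B: {a}
pass 2: done
  S: {a,d}  A: {a,d}  B: {a}

FOLLOW sets:
seed FOLLOW(S) with $
iter 1:
  B→B S: FOLLOW(B) ⊇ FIRST(S) = {a,d}; new: +{a,d}
  B→B S: FOLLOW(S) ⊇ FOLLOW(B) ⊇ {a,d}; new: +{a,d}
  S→A b: FOLLOW(A) ⊇ FIRST(b) = {b}; new: +{b}
  S→d B: FOLLOW(B) ⊇ FOLLOW(S) ⊇ {$,a,d}; new: +{$}
  S: {$,a,d}  A: {b}  B: {$,a,d}
iter 2:
  A→S: FOLLOW(S) ⊇ FOLLOW(A) ⊇ {b}; new: +{b}
  S→d B: FOLLOW(B) ⊇ FOLLOW(S) ⊇ {$,a,b,d}; new: +{b}
  S: {$,a,b,d}  A: {b}  B: {$,a,b,d}
iter 3: done
  S: {$,a,b,d}  A: {b}  B: {$,a,b,d}

FOLLOW(B) = ["$", "a", "b", "d"]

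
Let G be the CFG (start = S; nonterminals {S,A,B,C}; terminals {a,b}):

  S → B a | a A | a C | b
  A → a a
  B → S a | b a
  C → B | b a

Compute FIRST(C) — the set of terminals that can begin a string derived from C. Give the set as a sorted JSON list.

FIRST sets, iterate to fixpoint:
round 1:
  A via A→a a: +{a}
  B via B→b a: +{b}
  C via C→B: +{b}
  S via S→B a: +{b}
  S via S→a A: +{a}
  FIRST[S]={a,b}  FIRST[A]={a}  FIRST[B]={b}  FIRST[C]={b}
round 2:
  B via B→S a: +{a}
  C via C→B: +{a}
  FIRST[S]={a,b}  FIRST[A]={a}  FIRST[B]={a,b}  FIRST[C]={a,b}
round 3: (stable)
  FIRST[S]={a,b}  FIRST[A]={a}  FIRST[B]={a,b}  FIRST[C]={a,b}

FIRST(C) = ["a", "b"]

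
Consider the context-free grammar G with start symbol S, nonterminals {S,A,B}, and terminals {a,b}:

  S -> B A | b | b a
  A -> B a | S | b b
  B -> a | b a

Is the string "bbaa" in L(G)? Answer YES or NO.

Convert to CNF:
  S -> B A | T1 T0 | b
  A -> B A | B T0 | T1 T0 | T1 T1 | b
  B -> T1 T0 | a
  T0 -> a
  T1 -> b

CYK fill:
  T[0,0] 'b' = {A,S,T1}  orig:{A,S}
  T[1,1] 'b' = {A,S,T1}  orig:{A,S}
  T[2,2] 'a' = {B,T0}  orig:{B}
  T[3,3] 'a' = {B,T0}  orig:{B}
  T[0,1] 'bb' = {A}
  T[1,2] 'ba' = {A,B,S}
  T[2,3] 'aa' = {A}
  T[0,2] 'bba' = ∅
  T[1,3] 'baa' = {A}
  T[0,3] 'bbaa' = ∅

S ∉ T[0,3] ⇒ NO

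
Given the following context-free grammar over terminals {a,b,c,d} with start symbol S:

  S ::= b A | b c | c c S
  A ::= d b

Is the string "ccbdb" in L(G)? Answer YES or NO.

CNF form of G:
  S -> T1 A | T1 T2 | T2 X3
  A -> T0 T1
  T0 -> d
  T1 -> b
  T2 -> c
  X3 -> T2 S

Fill CYK table bottom-up:
  T[0,0] 'c' = {T2}  orig:{}
  T[1,1] 'c' = {T2}  orig:{}
  T[2,2] 'b' = {T1}  orig:{}
  T[3,3] 'd' = {T0}  orig:{}
  T[4,4] 'b' = {T1}  orig:{}
  T[0,1] 'cc' = ∅
  T[1,2] 'cb' = ∅
  T[2,3] 'bd' = ∅
  T[3,4] 'db' = {A}
  T[0,2] 'ccb' = ∅
  T[1,3] 'cbd' = ∅
  T[2,4] 'bdb' = {S}
  T[0,3] 'ccbd' = ∅
  T[1,4] 'cbdb' = {X3}  orig:{}
  T[0,4] 'ccbdb' = {S}

S ∈ T[0,4] ⇒ YES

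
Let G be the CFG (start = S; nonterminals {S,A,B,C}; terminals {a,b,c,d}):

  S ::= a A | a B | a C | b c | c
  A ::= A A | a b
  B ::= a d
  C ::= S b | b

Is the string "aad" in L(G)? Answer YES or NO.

CNF form of G:
  S -> T0 A | T0 B | T0 C | T1 T3 | c
  A -> A A | T0 T1
  B -> T0 T2
  C -> S T1 | b
  T0 -> a
  T1 -> b
  T2 -> d
  T3 -> c

CYK fill:
  T[0,0] 'a' = {T0}  orig:{}
  T[1,1] 'a' = {T0}  orig:{}
  T[2,2] 'd' = {T2}  orig:{}
  T[0,1] 'aa' = ∅
  T[1,2] 'ad' = {B}
  T[0,2] 'aad' = {S}

S ∈ T[0,2] ⇒ YES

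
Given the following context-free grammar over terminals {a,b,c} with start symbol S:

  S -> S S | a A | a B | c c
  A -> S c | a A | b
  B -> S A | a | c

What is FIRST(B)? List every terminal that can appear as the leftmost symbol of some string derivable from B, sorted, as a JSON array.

FIRST iteration:
[1]
  A via A→a A: +{a}
  A via A→b: +{b}
  B via B→a: +{a}
  B via B→c: +{c}
  S via S→a A: +{a}
  S via S→c c: +{c}
  S: {a,c}  A: {a,b}  B: {a,c}
[2]
  A via A→S c: +{c}
  S: {a,c}  A: {a,b,c}  B: {a,c}
[3] done
  S: {a,c}  A: {a,b,c}  B: {a,c}

FIRST(B) = ["a", "c"]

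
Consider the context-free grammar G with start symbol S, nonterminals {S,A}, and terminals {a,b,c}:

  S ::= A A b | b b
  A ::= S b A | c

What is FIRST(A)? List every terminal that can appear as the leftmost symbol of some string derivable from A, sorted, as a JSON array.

FIRST iteration:
round 1:
  A via A→c: +{c}
  S via S→A A b: +{c}
  S via S→b b: +{b}
  S: {b,c}  A: {c}
round 2:
  A via A→S b A: +{b}
  S: {b,c}  A: {b,c}
round 3: done
  S: {b,c}  A: {b,c}

FIRST(A) = ["b", "c"]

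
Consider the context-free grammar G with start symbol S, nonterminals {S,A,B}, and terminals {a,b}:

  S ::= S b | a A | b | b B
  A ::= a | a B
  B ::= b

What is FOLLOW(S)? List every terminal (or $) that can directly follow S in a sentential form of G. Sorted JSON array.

FIRST sets, iterate to fixpoint:
iter 1:
  A via A→a: +{a}
  B via B→b: +{b}
  S via S→a A: +{a}
  S via S→b: +{b}
  S: {a,b}  A: {a}  B: {b}
iter 2: — fixpoint
  S: {a,b}  A: {a}  B: {b}

Compute FOLLOW by fixpoint:
FOLLOW(S) := {$}
round 1:
  S→S b: FOLLOW(S) ⊇ FIRST(b) = {b}; new: +{b}
  S→a A: FOLLOW(A) ⊇ FOLLOW(S) ⊇ {$,b}; new: +{$,b}
  S→b B: FOLLOW(B) ⊇ FOLLOW(S) ⊇ {$,b}; new: +{$,b}
  FOLLOW[S]={$,b}  FOLLOW[A]={$,b}  FOLLOW[B]={$,b}
round 2: (no change)
  FOLLOW[S]={$,b}  FOLLOW[A]={$,b}  FOLLOW[B]={$,b}

FOLLOW(S) = ["$", "b"]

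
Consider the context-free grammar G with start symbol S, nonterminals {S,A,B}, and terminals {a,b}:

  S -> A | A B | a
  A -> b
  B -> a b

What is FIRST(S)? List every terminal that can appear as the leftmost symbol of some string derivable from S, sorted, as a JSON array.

FIRST sets, iterate to fixpoint:
iter 1:
  A via A→b: +{b}
  B via B→a b: +{a}
  S via S→A: +{b}
  S via S→a: +{a}
  FIRST(S)={a,b}  FIRST(A)={b}  FIRST(B)={a}
iter 2: (no change)
  FIRST(S)={a,b}  FIRST(A)={b}  FIRST(B)={a}

FIRST(S) = ["a", "b"]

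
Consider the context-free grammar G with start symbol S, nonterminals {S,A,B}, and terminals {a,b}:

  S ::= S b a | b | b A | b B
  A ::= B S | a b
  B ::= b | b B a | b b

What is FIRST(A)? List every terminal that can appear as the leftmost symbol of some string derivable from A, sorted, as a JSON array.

Compute FIRST by fixpoint:
pass 1:
  A via A→a b: +{a}
  B via B→b: +{b}
  S via S→b: +{b}
  FIRST(S)={b}  FIRST(A)={a}  FIRST(B)={b}
pass 2:
  A via A→B S: +{b}
  FIRST(S)={b}  FIRST(A)={a,b}  FIRST(B)={b}
pass 3: — fixpoint
  FIRST(S)={b}  FIRST(A)={a,b}  FIRST(B)={b}

FIRST(A) = ["a", "b"]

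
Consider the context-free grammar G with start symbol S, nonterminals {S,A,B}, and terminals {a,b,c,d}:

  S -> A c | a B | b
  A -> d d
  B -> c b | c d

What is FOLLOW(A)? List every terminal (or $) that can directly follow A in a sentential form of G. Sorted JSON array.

FIRST sets, iterate to fixpoint:
pass 1:
  A via A→d d: +{d}
  B via B→c b: +{c}
  S via S→A c: +{d}
  S via S→a B: +{a}
  S via S→b: +{b}
  S: {a,b,d}  A: {d}  B: {c}
pass 2: (no change)
  S: {a,b,d}  A: {d}  B: {c}

Compute FOLLOW by fixpoint:
seed FOLLOW(S) with $
[1]
  S→A c: FOLLOW(A) ⊇ FIRST(c) = {c}; new: +{c}
  S→a B: FOLLOW(B) ⊇ FOLLOW(S) ⊇ {$}; new: +{$}
  FOLLOW(S)={$}  FOLLOW(A)={c}  FOLLOW(B)={$}
[2] (no change)
  FOLLOW(S)={$}  FOLLOW(A)={c}  FOLLOW(B)={$}

FOLLOW(A) = ["c"]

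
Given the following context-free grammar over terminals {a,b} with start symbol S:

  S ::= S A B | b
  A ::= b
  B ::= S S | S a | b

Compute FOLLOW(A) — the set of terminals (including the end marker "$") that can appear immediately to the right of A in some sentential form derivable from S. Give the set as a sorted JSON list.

FIRST sets, iterate to fixpoint:
[1]
  A via A→b: +{b}
  B via B→b: +{b}
  S via S→b: +{b}
  FIRST[S]={b}  FIRST[A]={b}  FIRST[B]={b}
[2] — fixpoint
  FIRST[S]={b}  FIRST[A]={b}  FIRST[B]={b}

FOLLOW iteration:
seed FOLLOW(S) with $
[1]
  B→S S: FOLLOW(S) ⊇ FIRST(S) = {b}; new: +{b}
  B→S a: FOLLOW(S) ⊇ FIRST(a) = {a}; new: +{a}
  S→S A B: FOLLOW(A) ⊇ FIRST(B) = {b}; new: +{b}
  S→S A B: FOLLOW(B) ⊇ FOLLOW(S) ⊇ {$,a,b}; new: +{$,a,b}
  FOLLOW(S)={$,a,b}  FOLLOW(A)={b}  FOLLOW(B)={$,a,b}
[2] — fixpoint
  FOLLOW(S)={$,a,b}  FOLLOW(A)={b}  FOLLOW(B)={$,a,b}

FOLLOW(A) = ["b"]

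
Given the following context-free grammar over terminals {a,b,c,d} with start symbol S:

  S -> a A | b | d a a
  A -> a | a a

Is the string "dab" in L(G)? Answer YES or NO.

CNF form of G:
  S -> T0 A | T1 X2 | b
  A -> T0 T0 | a
  T0 -> a
  T1 -> d
  X2 -> T0 T0

Fill CYK table bottom-up:
  cell(0,0) d: {T1}  orig:{}
  cell(1,1) a: {A,T0}  orig:{A}
  cell(2,2) b: {S}
  cell(0,1) da: ∅
  cell(1,2) ab: ∅
  cell(0,2) dab: ∅

S ∉ T[0,2] ⇒ NO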